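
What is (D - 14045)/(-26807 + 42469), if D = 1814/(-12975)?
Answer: -182235689/203214450 ≈ -0.89677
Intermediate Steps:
D = -1814/12975 (D = 1814*(-1/12975) = -1814/12975 ≈ -0.13981)
(D - 14045)/(-26807 + 42469) = (-1814/12975 - 14045)/(-26807 + 42469) = -182235689/12975/15662 = -182235689/12975*1/15662 = -182235689/203214450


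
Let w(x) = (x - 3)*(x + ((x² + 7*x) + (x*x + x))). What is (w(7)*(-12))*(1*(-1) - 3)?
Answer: 30912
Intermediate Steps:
w(x) = (-3 + x)*(2*x² + 9*x) (w(x) = (-3 + x)*(x + ((x² + 7*x) + (x² + x))) = (-3 + x)*(x + ((x² + 7*x) + (x + x²))) = (-3 + x)*(x + (2*x² + 8*x)) = (-3 + x)*(2*x² + 9*x))
(w(7)*(-12))*(1*(-1) - 3) = ((7*(-27 + 2*7² + 3*7))*(-12))*(1*(-1) - 3) = ((7*(-27 + 2*49 + 21))*(-12))*(-1 - 3) = ((7*(-27 + 98 + 21))*(-12))*(-4) = ((7*92)*(-12))*(-4) = (644*(-12))*(-4) = -7728*(-4) = 30912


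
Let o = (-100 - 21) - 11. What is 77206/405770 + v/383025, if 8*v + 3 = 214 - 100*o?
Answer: 24201640667/124336043400 ≈ 0.19465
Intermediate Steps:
o = -132 (o = -121 - 11 = -132)
v = 13411/8 (v = -3/8 + (214 - 100*(-132))/8 = -3/8 + (214 + 13200)/8 = -3/8 + (⅛)*13414 = -3/8 + 6707/4 = 13411/8 ≈ 1676.4)
77206/405770 + v/383025 = 77206/405770 + (13411/8)/383025 = 77206*(1/405770) + (13411/8)*(1/383025) = 38603/202885 + 13411/3064200 = 24201640667/124336043400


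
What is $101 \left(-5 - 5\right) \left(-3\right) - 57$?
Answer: $2973$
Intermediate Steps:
$101 \left(-5 - 5\right) \left(-3\right) - 57 = 101 \left(\left(-10\right) \left(-3\right)\right) - 57 = 101 \cdot 30 - 57 = 3030 - 57 = 2973$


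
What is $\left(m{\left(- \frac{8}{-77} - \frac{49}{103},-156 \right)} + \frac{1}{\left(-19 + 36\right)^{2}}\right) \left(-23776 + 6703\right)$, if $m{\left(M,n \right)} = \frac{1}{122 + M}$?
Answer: $- \frac{55601502516}{278778937} \approx -199.45$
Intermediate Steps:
$\left(m{\left(- \frac{8}{-77} - \frac{49}{103},-156 \right)} + \frac{1}{\left(-19 + 36\right)^{2}}\right) \left(-23776 + 6703\right) = \left(\frac{1}{122 - \left(- \frac{8}{77} + \frac{49}{103}\right)} + \frac{1}{\left(-19 + 36\right)^{2}}\right) \left(-23776 + 6703\right) = \left(\frac{1}{122 - \frac{2949}{7931}} + \frac{1}{17^{2}}\right) \left(-17073\right) = \left(\frac{1}{122 + \left(\frac{8}{77} - \frac{49}{103}\right)} + \frac{1}{289}\right) \left(-17073\right) = \left(\frac{1}{122 - \frac{2949}{7931}} + \frac{1}{289}\right) \left(-17073\right) = \left(\frac{1}{\frac{964633}{7931}} + \frac{1}{289}\right) \left(-17073\right) = \left(\frac{7931}{964633} + \frac{1}{289}\right) \left(-17073\right) = \frac{3256692}{278778937} \left(-17073\right) = - \frac{55601502516}{278778937}$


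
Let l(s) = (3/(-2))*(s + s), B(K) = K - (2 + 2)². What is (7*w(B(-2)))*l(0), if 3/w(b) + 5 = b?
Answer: 0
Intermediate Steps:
B(K) = -16 + K (B(K) = K - 1*4² = K - 1*16 = K - 16 = -16 + K)
w(b) = 3/(-5 + b)
l(s) = -3*s (l(s) = (3*(-½))*(2*s) = -3*s)
(7*w(B(-2)))*l(0) = (7*(3/(-5 + (-16 - 2))))*(-3*0) = (7*(3/(-5 - 18)))*0 = (7*(3/(-23)))*0 = (7*(3*(-1/23)))*0 = (7*(-3/23))*0 = -21/23*0 = 0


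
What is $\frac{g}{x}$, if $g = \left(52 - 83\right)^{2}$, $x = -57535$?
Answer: $- \frac{961}{57535} \approx -0.016703$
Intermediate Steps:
$g = 961$ ($g = \left(-31\right)^{2} = 961$)
$\frac{g}{x} = \frac{961}{-57535} = 961 \left(- \frac{1}{57535}\right) = - \frac{961}{57535}$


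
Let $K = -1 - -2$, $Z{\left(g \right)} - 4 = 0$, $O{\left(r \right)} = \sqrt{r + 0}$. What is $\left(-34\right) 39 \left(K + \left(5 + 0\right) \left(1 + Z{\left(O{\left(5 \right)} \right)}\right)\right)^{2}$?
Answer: $-896376$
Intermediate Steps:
$O{\left(r \right)} = \sqrt{r}$
$Z{\left(g \right)} = 4$ ($Z{\left(g \right)} = 4 + 0 = 4$)
$K = 1$ ($K = -1 + 2 = 1$)
$\left(-34\right) 39 \left(K + \left(5 + 0\right) \left(1 + Z{\left(O{\left(5 \right)} \right)}\right)\right)^{2} = \left(-34\right) 39 \left(1 + \left(5 + 0\right) \left(1 + 4\right)\right)^{2} = - 1326 \left(1 + 5 \cdot 5\right)^{2} = - 1326 \left(1 + 25\right)^{2} = - 1326 \cdot 26^{2} = \left(-1326\right) 676 = -896376$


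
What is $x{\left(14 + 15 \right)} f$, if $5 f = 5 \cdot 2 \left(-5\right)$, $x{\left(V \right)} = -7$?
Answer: $70$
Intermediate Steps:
$f = -10$ ($f = \frac{5 \cdot 2 \left(-5\right)}{5} = \frac{10 \left(-5\right)}{5} = \frac{1}{5} \left(-50\right) = -10$)
$x{\left(14 + 15 \right)} f = \left(-7\right) \left(-10\right) = 70$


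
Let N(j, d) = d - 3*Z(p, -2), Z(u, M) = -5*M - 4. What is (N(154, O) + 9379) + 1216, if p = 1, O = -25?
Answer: 10552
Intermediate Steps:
Z(u, M) = -4 - 5*M
N(j, d) = -18 + d (N(j, d) = d - 3*(-4 - 5*(-2)) = d - 3*(-4 + 10) = d - 3*6 = d - 18 = -18 + d)
(N(154, O) + 9379) + 1216 = ((-18 - 25) + 9379) + 1216 = (-43 + 9379) + 1216 = 9336 + 1216 = 10552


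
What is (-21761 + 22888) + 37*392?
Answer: 15631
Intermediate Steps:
(-21761 + 22888) + 37*392 = 1127 + 14504 = 15631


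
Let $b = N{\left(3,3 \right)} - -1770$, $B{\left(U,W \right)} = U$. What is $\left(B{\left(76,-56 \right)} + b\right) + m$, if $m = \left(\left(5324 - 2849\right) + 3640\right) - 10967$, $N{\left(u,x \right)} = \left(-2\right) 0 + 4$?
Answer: $-3002$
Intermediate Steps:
$N{\left(u,x \right)} = 4$ ($N{\left(u,x \right)} = 0 + 4 = 4$)
$m = -4852$ ($m = \left(2475 + 3640\right) - 10967 = 6115 - 10967 = -4852$)
$b = 1774$ ($b = 4 - -1770 = 4 + 1770 = 1774$)
$\left(B{\left(76,-56 \right)} + b\right) + m = \left(76 + 1774\right) - 4852 = 1850 - 4852 = -3002$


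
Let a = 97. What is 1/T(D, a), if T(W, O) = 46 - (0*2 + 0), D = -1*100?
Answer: 1/46 ≈ 0.021739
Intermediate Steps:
D = -100
T(W, O) = 46 (T(W, O) = 46 - (0 + 0) = 46 - 1*0 = 46 + 0 = 46)
1/T(D, a) = 1/46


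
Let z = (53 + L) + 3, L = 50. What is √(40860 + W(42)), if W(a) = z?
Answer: √40966 ≈ 202.40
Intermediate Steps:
z = 106 (z = (53 + 50) + 3 = 103 + 3 = 106)
W(a) = 106
√(40860 + W(42)) = √(40860 + 106) = √40966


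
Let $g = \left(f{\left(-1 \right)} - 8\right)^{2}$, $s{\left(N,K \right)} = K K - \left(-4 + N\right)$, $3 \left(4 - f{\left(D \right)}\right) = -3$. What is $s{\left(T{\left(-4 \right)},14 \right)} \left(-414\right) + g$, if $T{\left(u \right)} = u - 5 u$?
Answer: $-76167$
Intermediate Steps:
$f{\left(D \right)} = 5$ ($f{\left(D \right)} = 4 - -1 = 4 + 1 = 5$)
$T{\left(u \right)} = - 4 u$
$s{\left(N,K \right)} = 4 + K^{2} - N$ ($s{\left(N,K \right)} = K^{2} - \left(-4 + N\right) = 4 + K^{2} - N$)
$g = 9$ ($g = \left(5 - 8\right)^{2} = \left(-3\right)^{2} = 9$)
$s{\left(T{\left(-4 \right)},14 \right)} \left(-414\right) + g = \left(4 + 14^{2} - \left(-4\right) \left(-4\right)\right) \left(-414\right) + 9 = \left(4 + 196 - 16\right) \left(-414\right) + 9 = 184 \left(-414\right) + 9 = -76176 + 9 = -76167$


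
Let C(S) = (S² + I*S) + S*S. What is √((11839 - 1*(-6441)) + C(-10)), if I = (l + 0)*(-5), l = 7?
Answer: √18830 ≈ 137.22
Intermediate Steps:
I = -35 (I = (7 + 0)*(-5) = 7*(-5) = -35)
C(S) = -35*S + 2*S² (C(S) = (S² - 35*S) + S*S = (S² - 35*S) + S² = -35*S + 2*S²)
√((11839 - 1*(-6441)) + C(-10)) = √((11839 - 1*(-6441)) - 10*(-35 + 2*(-10))) = √((11839 + 6441) - 10*(-35 - 20)) = √(18280 - 10*(-55)) = √(18280 + 550) = √18830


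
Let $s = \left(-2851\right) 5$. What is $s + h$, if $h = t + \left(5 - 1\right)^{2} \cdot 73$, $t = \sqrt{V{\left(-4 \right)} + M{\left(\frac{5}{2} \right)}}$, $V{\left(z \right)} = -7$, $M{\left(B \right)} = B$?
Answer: $-13087 + \frac{3 i \sqrt{2}}{2} \approx -13087.0 + 2.1213 i$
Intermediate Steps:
$s = -14255$
$t = \frac{3 i \sqrt{2}}{2}$ ($t = \sqrt{-7 + \frac{5}{2}} = \sqrt{- \frac{9}{2}} = \frac{3 i \sqrt{2}}{2} \approx 2.1213 i$)
$h = 1168 + \frac{3 i \sqrt{2}}{2}$ ($h = \frac{3 i \sqrt{2}}{2} + \left(5 - 1\right)^{2} \cdot 73 = \frac{3 i \sqrt{2}}{2} + 4^{2} \cdot 73 = \frac{3 i \sqrt{2}}{2} + 16 \cdot 73 = \frac{3 i \sqrt{2}}{2} + 1168 = 1168 + \frac{3 i \sqrt{2}}{2} \approx 1168.0 + 2.1213 i$)
$s + h = -14255 + \left(1168 + \frac{3 i \sqrt{2}}{2}\right) = -13087 + \frac{3 i \sqrt{2}}{2}$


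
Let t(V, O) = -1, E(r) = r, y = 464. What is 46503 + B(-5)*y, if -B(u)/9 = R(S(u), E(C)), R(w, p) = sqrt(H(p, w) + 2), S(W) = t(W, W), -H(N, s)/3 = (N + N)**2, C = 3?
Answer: 46503 - 4176*I*sqrt(106) ≈ 46503.0 - 42995.0*I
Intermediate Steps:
H(N, s) = -12*N**2 (H(N, s) = -3*(N + N)**2 = -3*4*N**2 = -12*N**2)
S(W) = -1
R(w, p) = sqrt(2 - 12*p**2) (R(w, p) = sqrt(-12*p**2 + 2) = sqrt(2 - 12*p**2))
B(u) = -9*I*sqrt(106) (B(u) = -9*sqrt(2 - 12*3**2) = -9*sqrt(2 - 12*9) = -9*sqrt(2 - 108) = -9*I*sqrt(106))
46503 + B(-5)*y = 46503 - 9*I*sqrt(106)*464 = 46503 - 4176*I*sqrt(106)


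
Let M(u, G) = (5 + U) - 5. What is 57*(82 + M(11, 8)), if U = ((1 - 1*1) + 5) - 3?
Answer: 4788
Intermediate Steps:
U = 2 (U = ((1 - 1) + 5) - 3 = (0 + 5) - 3 = 5 - 3 = 2)
M(u, G) = 2 (M(u, G) = (5 + 2) - 5 = 7 - 5 = 2)
57*(82 + M(11, 8)) = 57*(82 + 2) = 57*84 = 4788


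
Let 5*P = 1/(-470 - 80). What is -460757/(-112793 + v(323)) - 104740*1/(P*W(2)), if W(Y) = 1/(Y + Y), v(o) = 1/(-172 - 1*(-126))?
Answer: 5977854216254822/5188479 ≈ 1.1521e+9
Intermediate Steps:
P = -1/2750 (P = 1/(5*(-470 - 80)) = (1/5)/(-550) = (1/5)*(-1/550) = -1/2750 ≈ -0.00036364)
v(o) = -1/46 (v(o) = 1/(-172 + 126) = 1/(-46) = -1/46)
W(Y) = 1/(2*Y)
-460757/(-112793 + v(323)) - 104740*1/(P*W(2)) = -460757/(-112793 - 1/46) - 104740/(((1/2)/2)*(-1/2750)) = -460757/(-5188479/46) - 104740/(((1/2)*(1/2))*(-1/2750)) = -460757*(-46/5188479) - 104740/((1/4)*(-1/2750)) = 21194822/5188479 - 104740/(-1/11000) = 21194822/5188479 - 104740*(-11000) = 21194822/5188479 + 1152140000 = 5977854216254822/5188479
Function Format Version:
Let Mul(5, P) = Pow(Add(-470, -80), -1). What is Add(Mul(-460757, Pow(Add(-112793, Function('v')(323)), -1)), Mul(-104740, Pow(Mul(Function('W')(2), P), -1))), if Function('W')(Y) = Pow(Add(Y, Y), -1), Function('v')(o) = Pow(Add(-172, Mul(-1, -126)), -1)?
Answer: Rational(5977854216254822, 5188479) ≈ 1.1521e+9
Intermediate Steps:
P = Rational(-1, 2750) (P = Mul(Rational(1, 5), Pow(Add(-470, -80), -1)) = Mul(Rational(1, 5), Pow(-550, -1)) = Mul(Rational(1, 5), Rational(-1, 550)) = Rational(-1, 2750) ≈ -0.00036364)
Function('v')(o) = Rational(-1, 46) (Function('v')(o) = Pow(Add(-172, 126), -1) = Pow(-46, -1) = Rational(-1, 46))
Function('W')(Y) = Mul(Rational(1, 2), Pow(Y, -1)) (Function('W')(Y) = Pow(Mul(2, Y), -1) = Mul(Rational(1, 2), Pow(Y, -1)))
Add(Mul(-460757, Pow(Add(-112793, Function('v')(323)), -1)), Mul(-104740, Pow(Mul(Function('W')(2), P), -1))) = Add(Mul(-460757, Pow(Add(-112793, Rational(-1, 46)), -1)), Mul(-104740, Pow(Mul(Mul(Rational(1, 2), Pow(2, -1)), Rational(-1, 2750)), -1))) = Add(Mul(-460757, Pow(Rational(-5188479, 46), -1)), Mul(-104740, Pow(Mul(Mul(Rational(1, 2), Rational(1, 2)), Rational(-1, 2750)), -1))) = Add(Mul(-460757, Rational(-46, 5188479)), Mul(-104740, Pow(Mul(Rational(1, 4), Rational(-1, 2750)), -1))) = Add(Rational(21194822, 5188479), Mul(-104740, Pow(Rational(-1, 11000), -1))) = Add(Rational(21194822, 5188479), Mul(-104740, -11000)) = Add(Rational(21194822, 5188479), 1152140000) = Rational(5977854216254822, 5188479)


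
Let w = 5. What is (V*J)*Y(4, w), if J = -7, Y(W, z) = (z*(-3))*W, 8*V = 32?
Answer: 1680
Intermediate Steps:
V = 4 (V = (⅛)*32 = 4)
Y(W, z) = -3*W*z (Y(W, z) = (-3*z)*W = -3*W*z)
(V*J)*Y(4, w) = (4*(-7))*(-3*4*5) = -28*(-60) = 1680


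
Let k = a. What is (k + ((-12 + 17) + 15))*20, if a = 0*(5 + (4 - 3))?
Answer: 400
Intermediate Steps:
a = 0 (a = 0*(5 + 1) = 0*6 = 0)
k = 0
(k + ((-12 + 17) + 15))*20 = (0 + ((-12 + 17) + 15))*20 = (0 + (5 + 15))*20 = (0 + 20)*20 = 20*20 = 400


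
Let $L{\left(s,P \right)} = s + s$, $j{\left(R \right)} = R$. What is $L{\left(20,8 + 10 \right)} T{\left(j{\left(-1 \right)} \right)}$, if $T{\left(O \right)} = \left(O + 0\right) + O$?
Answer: $-80$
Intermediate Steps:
$L{\left(s,P \right)} = 2 s$
$T{\left(O \right)} = 2 O$ ($T{\left(O \right)} = O + O = 2 O$)
$L{\left(20,8 + 10 \right)} T{\left(j{\left(-1 \right)} \right)} = 2 \cdot 20 \cdot 2 \left(-1\right) = 40 \left(-2\right) = -80$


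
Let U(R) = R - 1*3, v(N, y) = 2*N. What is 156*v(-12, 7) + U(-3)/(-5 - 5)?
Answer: -18717/5 ≈ -3743.4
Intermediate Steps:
U(R) = -3 + R (U(R) = R - 3 = -3 + R)
156*v(-12, 7) + U(-3)/(-5 - 5) = 156*(2*(-12)) + (-3 - 3)/(-5 - 5) = 156*(-24) - 6/(-10) = -3744 - 6*(-1/10) = -3744 + 3/5 = -18717/5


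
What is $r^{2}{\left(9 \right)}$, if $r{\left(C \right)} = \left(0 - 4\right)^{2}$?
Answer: $256$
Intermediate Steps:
$r{\left(C \right)} = 16$ ($r{\left(C \right)} = \left(-4\right)^{2} = 16$)
$r^{2}{\left(9 \right)} = 16^{2} = 256$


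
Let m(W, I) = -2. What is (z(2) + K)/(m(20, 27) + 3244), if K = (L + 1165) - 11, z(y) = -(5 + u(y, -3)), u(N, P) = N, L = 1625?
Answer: 1386/1621 ≈ 0.85503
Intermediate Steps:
z(y) = -5 - y (z(y) = -(5 + y) = -5 - y)
K = 2779 (K = (1625 + 1165) - 11 = 2790 - 11 = 2779)
(z(2) + K)/(m(20, 27) + 3244) = ((-5 - 1*2) + 2779)/(-2 + 3244) = ((-5 - 2) + 2779)/3242 = (-7 + 2779)*(1/3242) = 2772*(1/3242) = 1386/1621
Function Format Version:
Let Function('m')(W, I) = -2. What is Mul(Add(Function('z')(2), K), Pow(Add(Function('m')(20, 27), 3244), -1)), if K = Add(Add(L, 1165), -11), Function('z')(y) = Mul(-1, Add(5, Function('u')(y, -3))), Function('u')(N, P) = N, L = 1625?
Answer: Rational(1386, 1621) ≈ 0.85503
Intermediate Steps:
Function('z')(y) = Add(-5, Mul(-1, y)) (Function('z')(y) = Mul(-1, Add(5, y)) = Add(-5, Mul(-1, y)))
K = 2779 (K = Add(Add(1625, 1165), -11) = Add(2790, -11) = 2779)
Mul(Add(Function('z')(2), K), Pow(Add(Function('m')(20, 27), 3244), -1)) = Mul(Add(Add(-5, Mul(-1, 2)), 2779), Pow(Add(-2, 3244), -1)) = Mul(Add(Add(-5, -2), 2779), Pow(3242, -1)) = Mul(Add(-7, 2779), Rational(1, 3242)) = Mul(2772, Rational(1, 3242)) = Rational(1386, 1621)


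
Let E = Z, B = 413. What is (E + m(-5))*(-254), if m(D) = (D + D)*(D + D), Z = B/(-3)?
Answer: 28702/3 ≈ 9567.3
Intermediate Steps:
Z = -413/3 (Z = 413/(-3) = 413*(-1/3) = -413/3 ≈ -137.67)
m(D) = 4*D**2 (m(D) = (2*D)*(2*D) = 4*D**2)
E = -413/3 ≈ -137.67
(E + m(-5))*(-254) = (-413/3 + 4*(-5)**2)*(-254) = (-413/3 + 4*25)*(-254) = (-413/3 + 100)*(-254) = -113/3*(-254) = 28702/3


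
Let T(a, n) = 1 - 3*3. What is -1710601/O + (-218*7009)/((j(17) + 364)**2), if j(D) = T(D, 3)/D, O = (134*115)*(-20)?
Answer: -22113535036/3678405525 ≈ -6.0117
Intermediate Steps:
T(a, n) = -8 (T(a, n) = 1 - 9 = -8)
O = -308200 (O = 15410*(-20) = -308200)
j(D) = -8/D
-1710601/O + (-218*7009)/((j(17) + 364)**2) = -1710601/(-308200) + (-218*7009)/((-8/17 + 364)**2) = -1710601*(-1/308200) - 1527962/(-8*1/17 + 364)**2 = 1710601/308200 - 1527962/(-8/17 + 364)**2 = 1710601/308200 - 1527962/((6180/17)**2) = 1710601/308200 - 1527962/38192400/289 = 1710601/308200 - 1527962*289/38192400 = 1710601/308200 - 220790509/19096200 = -22113535036/3678405525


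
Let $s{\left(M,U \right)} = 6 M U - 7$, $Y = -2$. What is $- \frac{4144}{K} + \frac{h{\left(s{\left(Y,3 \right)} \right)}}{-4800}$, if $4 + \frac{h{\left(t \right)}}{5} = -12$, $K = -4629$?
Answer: $\frac{28141}{30860} \approx 0.91189$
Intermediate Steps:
$s{\left(M,U \right)} = -7 + 6 M U$ ($s{\left(M,U \right)} = 6 M U - 7 = -7 + 6 M U$)
$h{\left(t \right)} = -80$ ($h{\left(t \right)} = -20 + 5 \left(-12\right) = -20 - 60 = -80$)
$- \frac{4144}{K} + \frac{h{\left(s{\left(Y,3 \right)} \right)}}{-4800} = - \frac{4144}{-4629} - \frac{80}{-4800} = \left(-4144\right) \left(- \frac{1}{4629}\right) - - \frac{1}{60} = \frac{4144}{4629} + \frac{1}{60} = \frac{28141}{30860}$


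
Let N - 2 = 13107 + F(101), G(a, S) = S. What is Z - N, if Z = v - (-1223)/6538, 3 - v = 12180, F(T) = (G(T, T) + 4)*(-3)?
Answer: -163259175/6538 ≈ -24971.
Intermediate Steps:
F(T) = -12 - 3*T (F(T) = (T + 4)*(-3) = (4 + T)*(-3) = -12 - 3*T)
v = -12177 (v = 3 - 1*12180 = 3 - 12180 = -12177)
N = 12794 (N = 2 + (13107 + (-12 - 3*101)) = 2 + (13107 + (-12 - 303)) = 2 + (13107 - 315) = 2 + 12792 = 12794)
Z = -79612003/6538 (Z = -12177 - (-1223)/6538 = -12177 - 1*(-1223/6538) = -12177 + 1223/6538 = -79612003/6538 ≈ -12177.)
Z - N = -79612003/6538 - 1*12794 = -79612003/6538 - 12794 = -163259175/6538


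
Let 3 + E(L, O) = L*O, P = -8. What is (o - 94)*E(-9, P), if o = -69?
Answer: -11247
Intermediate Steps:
E(L, O) = -3 + L*O
(o - 94)*E(-9, P) = (-69 - 94)*(-3 - 9*(-8)) = -163*(-3 + 72) = -163*69 = -11247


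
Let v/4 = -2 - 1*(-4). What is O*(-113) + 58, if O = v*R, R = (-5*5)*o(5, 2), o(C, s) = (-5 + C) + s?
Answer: 45258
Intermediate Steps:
v = 8 (v = 4*(-2 - 1*(-4)) = 4*(-2 + 4) = 4*2 = 8)
o(C, s) = -5 + C + s
R = -50 (R = (-5*5)*(-5 + 5 + 2) = -25*2 = -50)
O = -400 (O = 8*(-50) = -400)
O*(-113) + 58 = -400*(-113) + 58 = 45200 + 58 = 45258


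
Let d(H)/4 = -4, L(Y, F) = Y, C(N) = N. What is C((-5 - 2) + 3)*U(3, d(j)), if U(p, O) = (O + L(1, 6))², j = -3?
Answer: -900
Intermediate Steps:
d(H) = -16 (d(H) = 4*(-4) = -16)
U(p, O) = (1 + O)² (U(p, O) = (O + 1)² = (1 + O)²)
C((-5 - 2) + 3)*U(3, d(j)) = ((-5 - 2) + 3)*(1 - 16)² = (-7 + 3)*(-15)² = -4*225 = -900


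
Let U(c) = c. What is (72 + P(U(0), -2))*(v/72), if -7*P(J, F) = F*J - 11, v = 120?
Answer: 2575/21 ≈ 122.62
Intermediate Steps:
P(J, F) = 11/7 - F*J/7 (P(J, F) = -(F*J - 11)/7 = -(-11 + F*J)/7 = 11/7 - F*J/7)
(72 + P(U(0), -2))*(v/72) = (72 + (11/7 - ⅐*(-2)*0))*(120/72) = (72 + (11/7 + 0))*(120*(1/72)) = (72 + 11/7)*(5/3) = (515/7)*(5/3) = 2575/21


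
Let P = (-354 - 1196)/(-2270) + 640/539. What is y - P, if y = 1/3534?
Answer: -808545197/432395502 ≈ -1.8699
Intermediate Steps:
y = 1/3534 ≈ 0.00028297
P = 228825/122353 (P = -1550*(-1/2270) + 640*(1/539) = 155/227 + 640/539 = 228825/122353 ≈ 1.8702)
y - P = 1/3534 - 1*228825/122353 = 1/3534 - 228825/122353 = -808545197/432395502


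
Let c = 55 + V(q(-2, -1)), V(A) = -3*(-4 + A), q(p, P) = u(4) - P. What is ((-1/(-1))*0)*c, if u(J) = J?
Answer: 0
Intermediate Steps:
q(p, P) = 4 - P
V(A) = 12 - 3*A
c = 52 (c = 55 + (12 - 3*(4 - 1*(-1))) = 55 + (12 - 3*(4 + 1)) = 55 + (12 - 3*5) = 55 + (12 - 15) = 55 - 3 = 52)
((-1/(-1))*0)*c = ((-1/(-1))*0)*52 = (-1*(-1)*0)*52 = (1*0)*52 = 0*52 = 0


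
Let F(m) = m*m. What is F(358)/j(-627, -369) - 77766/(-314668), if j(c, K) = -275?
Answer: -20153861951/43266850 ≈ -465.80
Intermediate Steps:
F(m) = m**2
F(358)/j(-627, -369) - 77766/(-314668) = 358**2/(-275) - 77766/(-314668) = 128164*(-1/275) - 77766*(-1/314668) = -128164/275 + 38883/157334 = -20153861951/43266850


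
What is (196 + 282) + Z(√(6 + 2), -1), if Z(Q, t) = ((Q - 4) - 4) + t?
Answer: 469 + 2*√2 ≈ 471.83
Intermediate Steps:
Z(Q, t) = -8 + Q + t (Z(Q, t) = ((-4 + Q) - 4) + t = (-8 + Q) + t = -8 + Q + t)
(196 + 282) + Z(√(6 + 2), -1) = (196 + 282) + (-8 + √(6 + 2) - 1) = 478 + (-8 + √8 - 1) = 478 + (-8 + 2*√2 - 1) = 478 + (-9 + 2*√2) = 469 + 2*√2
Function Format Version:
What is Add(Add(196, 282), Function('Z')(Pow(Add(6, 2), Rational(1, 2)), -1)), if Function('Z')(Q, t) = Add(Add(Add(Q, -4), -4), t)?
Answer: Add(469, Mul(2, Pow(2, Rational(1, 2)))) ≈ 471.83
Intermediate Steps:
Function('Z')(Q, t) = Add(-8, Q, t) (Function('Z')(Q, t) = Add(Add(Add(-4, Q), -4), t) = Add(Add(-8, Q), t) = Add(-8, Q, t))
Add(Add(196, 282), Function('Z')(Pow(Add(6, 2), Rational(1, 2)), -1)) = Add(Add(196, 282), Add(-8, Pow(Add(6, 2), Rational(1, 2)), -1)) = Add(478, Add(-8, Pow(8, Rational(1, 2)), -1)) = Add(478, Add(-8, Mul(2, Pow(2, Rational(1, 2))), -1)) = Add(478, Add(-9, Mul(2, Pow(2, Rational(1, 2))))) = Add(469, Mul(2, Pow(2, Rational(1, 2))))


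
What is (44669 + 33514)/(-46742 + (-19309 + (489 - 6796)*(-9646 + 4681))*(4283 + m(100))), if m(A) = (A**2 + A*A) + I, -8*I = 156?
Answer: 26061/253108291843 ≈ 1.0296e-7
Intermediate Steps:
I = -39/2 (I = -1/8*156 = -39/2 ≈ -19.500)
m(A) = -39/2 + 2*A**2 (m(A) = (A**2 + A*A) - 39/2 = (A**2 + A**2) - 39/2 = 2*A**2 - 39/2 = -39/2 + 2*A**2)
(44669 + 33514)/(-46742 + (-19309 + (489 - 6796)*(-9646 + 4681))*(4283 + m(100))) = (44669 + 33514)/(-46742 + (-19309 + (489 - 6796)*(-9646 + 4681))*(4283 + (-39/2 + 2*100**2))) = 78183/(-46742 + (-19309 - 6307*(-4965))*(4283 + (-39/2 + 2*10000))) = 78183/(-46742 + (-19309 + 31314255)*(4283 + (-39/2 + 20000))) = 78183/(-46742 + 31294946*(4283 + 39961/2)) = 78183/(-46742 + 31294946*(48527/2)) = 78183/(-46742 + 759324922271) = 78183/759324875529 = 78183*(1/759324875529) = 26061/253108291843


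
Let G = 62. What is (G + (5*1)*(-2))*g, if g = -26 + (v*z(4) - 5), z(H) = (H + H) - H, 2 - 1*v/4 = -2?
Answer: 1716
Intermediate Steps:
v = 16 (v = 8 - 4*(-2) = 8 + 8 = 16)
z(H) = H (z(H) = 2*H - H = H)
g = 33 (g = -26 + (16*4 - 5) = -26 + (64 - 5) = -26 + 59 = 33)
(G + (5*1)*(-2))*g = (62 + (5*1)*(-2))*33 = (62 + 5*(-2))*33 = (62 - 10)*33 = 52*33 = 1716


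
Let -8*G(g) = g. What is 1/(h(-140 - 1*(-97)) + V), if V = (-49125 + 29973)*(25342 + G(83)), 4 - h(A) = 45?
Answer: -1/485151323 ≈ -2.0612e-9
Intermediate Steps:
G(g) = -g/8
h(A) = -41 (h(A) = 4 - 1*45 = 4 - 45 = -41)
V = -485151282 (V = (-49125 + 29973)*(25342 - ⅛*83) = -19152*(25342 - 83/8) = -19152*202653/8 = -485151282)
1/(h(-140 - 1*(-97)) + V) = 1/(-41 - 485151282) = 1/(-485151323) = -1/485151323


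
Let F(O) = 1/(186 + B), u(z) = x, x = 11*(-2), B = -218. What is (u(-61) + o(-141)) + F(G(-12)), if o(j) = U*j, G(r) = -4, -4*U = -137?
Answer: -155241/32 ≈ -4851.3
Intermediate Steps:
U = 137/4 (U = -1/4*(-137) = 137/4 ≈ 34.250)
x = -22
u(z) = -22
F(O) = -1/32 (F(O) = 1/(186 - 218) = 1/(-32) = -1/32)
o(j) = 137*j/4
(u(-61) + o(-141)) + F(G(-12)) = (-22 + (137/4)*(-141)) - 1/32 = (-22 - 19317/4) - 1/32 = -19405/4 - 1/32 = -155241/32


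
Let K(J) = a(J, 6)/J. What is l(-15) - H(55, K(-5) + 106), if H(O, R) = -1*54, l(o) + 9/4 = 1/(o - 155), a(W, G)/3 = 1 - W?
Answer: 17593/340 ≈ 51.744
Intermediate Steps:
a(W, G) = 3 - 3*W (a(W, G) = 3*(1 - W) = 3 - 3*W)
l(o) = -9/4 + 1/(-155 + o) (l(o) = -9/4 + 1/(o - 155) = -9/4 + 1/(-155 + o))
K(J) = (3 - 3*J)/J
H(O, R) = -54
l(-15) - H(55, K(-5) + 106) = (1399 - 9*(-15))/(4*(-155 - 15)) - 1*(-54) = (¼)*(1399 + 135)/(-170) + 54 = (¼)*(-1/170)*1534 + 54 = -767/340 + 54 = 17593/340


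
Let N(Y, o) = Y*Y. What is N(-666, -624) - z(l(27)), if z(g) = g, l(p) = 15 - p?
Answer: 443568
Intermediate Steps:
N(Y, o) = Y²
N(-666, -624) - z(l(27)) = (-666)² - (15 - 1*27) = 443556 - (15 - 27) = 443556 - 1*(-12) = 443556 + 12 = 443568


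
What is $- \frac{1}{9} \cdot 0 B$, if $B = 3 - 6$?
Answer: $0$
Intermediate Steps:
$B = -3$ ($B = 3 - 6 = -3$)
$- \frac{1}{9} \cdot 0 B = - \frac{1}{9} \cdot 0 \left(-3\right) = \left(-1\right) \frac{1}{9} \cdot 0 \left(-3\right) = \left(- \frac{1}{9}\right) 0 \left(-3\right) = 0 \left(-3\right) = 0$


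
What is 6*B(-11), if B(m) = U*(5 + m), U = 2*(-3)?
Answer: 216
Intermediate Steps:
U = -6
B(m) = -30 - 6*m (B(m) = -6*(5 + m) = -30 - 6*m)
6*B(-11) = 6*(-30 - 6*(-11)) = 6*(-30 + 66) = 6*36 = 216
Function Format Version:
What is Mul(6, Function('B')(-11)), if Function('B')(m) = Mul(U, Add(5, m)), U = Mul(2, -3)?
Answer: 216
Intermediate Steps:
U = -6
Function('B')(m) = Add(-30, Mul(-6, m)) (Function('B')(m) = Mul(-6, Add(5, m)) = Add(-30, Mul(-6, m)))
Mul(6, Function('B')(-11)) = Mul(6, Add(-30, Mul(-6, -11))) = Mul(6, Add(-30, 66)) = Mul(6, 36) = 216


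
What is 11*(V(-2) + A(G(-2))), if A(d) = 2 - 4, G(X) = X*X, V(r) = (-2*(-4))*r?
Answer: -198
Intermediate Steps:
V(r) = 8*r
G(X) = X**2
A(d) = -2
11*(V(-2) + A(G(-2))) = 11*(8*(-2) - 2) = 11*(-16 - 2) = 11*(-18) = -198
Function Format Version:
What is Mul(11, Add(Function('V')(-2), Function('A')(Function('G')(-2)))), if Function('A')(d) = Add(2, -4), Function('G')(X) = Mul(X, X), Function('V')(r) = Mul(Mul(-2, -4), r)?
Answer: -198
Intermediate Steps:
Function('V')(r) = Mul(8, r)
Function('G')(X) = Pow(X, 2)
Function('A')(d) = -2
Mul(11, Add(Function('V')(-2), Function('A')(Function('G')(-2)))) = Mul(11, Add(Mul(8, -2), -2)) = Mul(11, Add(-16, -2)) = Mul(11, -18) = -198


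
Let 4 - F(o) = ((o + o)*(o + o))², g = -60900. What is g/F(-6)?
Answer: 15225/5183 ≈ 2.9375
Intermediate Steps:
F(o) = 4 - 16*o⁴ (F(o) = 4 - ((o + o)*(o + o))² = 4 - ((2*o)*(2*o))² = 4 - (4*o²)² = 4 - 16*o⁴)
g/F(-6) = -60900/(4 - 16*(-6)⁴) = -60900/(4 - 16*1296) = -60900/(4 - 20736) = -60900/(-20732) = -60900*(-1/20732) = 15225/5183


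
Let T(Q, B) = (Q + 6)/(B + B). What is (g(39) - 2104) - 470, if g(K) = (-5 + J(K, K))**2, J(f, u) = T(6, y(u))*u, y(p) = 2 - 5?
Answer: 4315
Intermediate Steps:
y(p) = -3
T(Q, B) = (6 + Q)/(2*B) (T(Q, B) = (6 + Q)/((2*B)) = (6 + Q)*(1/(2*B)) = (6 + Q)/(2*B))
J(f, u) = -2*u (J(f, u) = ((1/2)*(6 + 6)/(-3))*u = ((1/2)*(-1/3)*12)*u = -2*u)
g(K) = (-5 - 2*K)**2
(g(39) - 2104) - 470 = ((5 + 2*39)**2 - 2104) - 470 = ((5 + 78)**2 - 2104) - 470 = (83**2 - 2104) - 470 = (6889 - 2104) - 470 = 4785 - 470 = 4315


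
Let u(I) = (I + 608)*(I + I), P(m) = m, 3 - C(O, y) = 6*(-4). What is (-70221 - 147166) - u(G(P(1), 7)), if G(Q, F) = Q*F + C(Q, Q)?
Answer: -261043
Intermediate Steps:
C(O, y) = 27 (C(O, y) = 3 - 6*(-4) = 3 - 1*(-24) = 3 + 24 = 27)
G(Q, F) = 27 + F*Q (G(Q, F) = Q*F + 27 = F*Q + 27 = 27 + F*Q)
u(I) = 2*I*(608 + I) (u(I) = (608 + I)*(2*I) = 2*I*(608 + I))
(-70221 - 147166) - u(G(P(1), 7)) = (-70221 - 147166) - 2*(27 + 7*1)*(608 + (27 + 7*1)) = -217387 - 2*(27 + 7)*(608 + (27 + 7)) = -217387 - 2*34*(608 + 34) = -217387 - 2*34*642 = -217387 - 1*43656 = -217387 - 43656 = -261043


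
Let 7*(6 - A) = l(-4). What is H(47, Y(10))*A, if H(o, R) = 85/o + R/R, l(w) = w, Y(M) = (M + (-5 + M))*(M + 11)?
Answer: 6072/329 ≈ 18.456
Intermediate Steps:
Y(M) = (-5 + 2*M)*(11 + M)
H(o, R) = 1 + 85/o (H(o, R) = 85/o + 1 = 1 + 85/o)
A = 46/7 (A = 6 - ⅐*(-4) = 6 + 4/7 = 46/7 ≈ 6.5714)
H(47, Y(10))*A = ((85 + 47)/47)*(46/7) = ((1/47)*132)*(46/7) = (132/47)*(46/7) = 6072/329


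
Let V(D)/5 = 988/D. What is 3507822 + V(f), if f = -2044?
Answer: 1792495807/511 ≈ 3.5078e+6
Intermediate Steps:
V(D) = 4940/D (V(D) = 5*(988/D) = 4940/D)
3507822 + V(f) = 3507822 + 4940/(-2044) = 3507822 + 4940*(-1/2044) = 3507822 - 1235/511 = 1792495807/511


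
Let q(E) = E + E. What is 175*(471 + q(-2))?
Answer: 81725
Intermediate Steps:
q(E) = 2*E
175*(471 + q(-2)) = 175*(471 + 2*(-2)) = 175*(471 - 4) = 175*467 = 81725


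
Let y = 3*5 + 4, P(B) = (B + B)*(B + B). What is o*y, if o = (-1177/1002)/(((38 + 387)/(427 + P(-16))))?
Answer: -32448713/425850 ≈ -76.198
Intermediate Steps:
P(B) = 4*B² (P(B) = (2*B)*(2*B) = 4*B²)
o = -1707827/425850 (o = (-1177/1002)/(((38 + 387)/(427 + 4*(-16)²))) = (-1177*1/1002)/((425/(427 + 4*256))) = -1177/(1002*(425/(427 + 1024))) = -1177/(1002*(425/1451)) = -1177/(1002*(425*(1/1451))) = -1177/(1002*425/1451) = -1177/1002*1451/425 = -1707827/425850 ≈ -4.0104)
y = 19 (y = 15 + 4 = 19)
o*y = -1707827/425850*19 = -32448713/425850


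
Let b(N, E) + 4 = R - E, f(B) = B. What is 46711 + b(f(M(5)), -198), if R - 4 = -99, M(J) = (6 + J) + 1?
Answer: 46810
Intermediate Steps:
M(J) = 7 + J
R = -95 (R = 4 - 99 = -95)
b(N, E) = -99 - E (b(N, E) = -4 + (-95 - E) = -99 - E)
46711 + b(f(M(5)), -198) = 46711 + (-99 - 1*(-198)) = 46711 + (-99 + 198) = 46711 + 99 = 46810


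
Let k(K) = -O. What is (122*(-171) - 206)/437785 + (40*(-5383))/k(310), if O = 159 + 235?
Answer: 47127782704/86243645 ≈ 546.45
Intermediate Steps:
O = 394
k(K) = -394 (k(K) = -1*394 = -394)
(122*(-171) - 206)/437785 + (40*(-5383))/k(310) = (122*(-171) - 206)/437785 + (40*(-5383))/(-394) = (-20862 - 206)*(1/437785) - 215320*(-1/394) = -21068*1/437785 + 107660/197 = -21068/437785 + 107660/197 = 47127782704/86243645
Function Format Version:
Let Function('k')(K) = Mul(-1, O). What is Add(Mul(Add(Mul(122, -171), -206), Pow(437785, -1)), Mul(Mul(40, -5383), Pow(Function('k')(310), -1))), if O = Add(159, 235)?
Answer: Rational(47127782704, 86243645) ≈ 546.45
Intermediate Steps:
O = 394
Function('k')(K) = -394 (Function('k')(K) = Mul(-1, 394) = -394)
Add(Mul(Add(Mul(122, -171), -206), Pow(437785, -1)), Mul(Mul(40, -5383), Pow(Function('k')(310), -1))) = Add(Mul(Add(Mul(122, -171), -206), Pow(437785, -1)), Mul(Mul(40, -5383), Pow(-394, -1))) = Add(Mul(Add(-20862, -206), Rational(1, 437785)), Mul(-215320, Rational(-1, 394))) = Add(Mul(-21068, Rational(1, 437785)), Rational(107660, 197)) = Add(Rational(-21068, 437785), Rational(107660, 197)) = Rational(47127782704, 86243645)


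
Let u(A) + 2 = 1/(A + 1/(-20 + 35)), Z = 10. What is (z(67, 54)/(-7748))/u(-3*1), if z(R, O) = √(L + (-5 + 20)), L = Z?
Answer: 55/199511 ≈ 0.00027567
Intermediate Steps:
L = 10
z(R, O) = 5 (z(R, O) = √(10 + (-5 + 20)) = √(10 + 15) = √25 = 5)
u(A) = -2 + 1/(1/15 + A) (u(A) = -2 + 1/(A + 1/(-20 + 35)) = -2 + 1/(A + 1/15) = -2 + 1/(1/15 + A))
(z(67, 54)/(-7748))/u(-3*1) = (5/(-7748))/(((13 - (-90))/(1 + 15*(-3*1)))) = (5*(-1/7748))/(((13 - 30*(-3))/(1 + 15*(-3)))) = -5*(1 - 45)/(13 + 90)/7748 = -5/(7748*(103/(-44))) = -5/(7748*((-1/44*103))) = -5/(7748*(-103/44)) = -5/7748*(-44/103) = 55/199511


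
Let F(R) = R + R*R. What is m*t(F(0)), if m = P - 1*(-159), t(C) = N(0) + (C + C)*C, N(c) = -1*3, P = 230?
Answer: -1167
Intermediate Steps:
F(R) = R + R²
N(c) = -3
t(C) = -3 + 2*C² (t(C) = -3 + (C + C)*C = -3 + (2*C)*C = -3 + 2*C²)
m = 389 (m = 230 - 1*(-159) = 230 + 159 = 389)
m*t(F(0)) = 389*(-3 + 2*(0*(1 + 0))²) = 389*(-3 + 2*(0*1)²) = 389*(-3 + 2*0²) = 389*(-3 + 2*0) = 389*(-3 + 0) = 389*(-3) = -1167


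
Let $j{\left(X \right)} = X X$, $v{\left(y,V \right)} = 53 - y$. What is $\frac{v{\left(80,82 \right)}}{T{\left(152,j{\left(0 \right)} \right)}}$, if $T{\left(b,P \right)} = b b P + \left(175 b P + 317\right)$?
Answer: $- \frac{27}{317} \approx -0.085173$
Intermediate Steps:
$j{\left(X \right)} = X^{2}$
$T{\left(b,P \right)} = 317 + P b^{2} + 175 P b$ ($T{\left(b,P \right)} = b^{2} P + \left(175 P b + 317\right) = P b^{2} + \left(317 + 175 P b\right) = 317 + P b^{2} + 175 P b$)
$\frac{v{\left(80,82 \right)}}{T{\left(152,j{\left(0 \right)} \right)}} = \frac{53 - 80}{317 + 0^{2} \cdot 152^{2} + 175 \cdot 0^{2} \cdot 152} = \frac{53 - 80}{317 + 0 \cdot 23104 + 175 \cdot 0 \cdot 152} = - \frac{27}{317 + 0 + 0} = - \frac{27}{317}$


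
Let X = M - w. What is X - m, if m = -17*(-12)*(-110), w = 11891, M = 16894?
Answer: 27443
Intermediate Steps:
m = -22440 (m = 204*(-110) = -22440)
X = 5003 (X = 16894 - 1*11891 = 16894 - 11891 = 5003)
X - m = 5003 - 1*(-22440) = 5003 + 22440 = 27443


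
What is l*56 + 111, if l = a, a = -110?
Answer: -6049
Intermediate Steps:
l = -110
l*56 + 111 = -110*56 + 111 = -6160 + 111 = -6049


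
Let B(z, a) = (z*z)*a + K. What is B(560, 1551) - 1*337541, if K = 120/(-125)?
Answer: 12151401451/25 ≈ 4.8606e+8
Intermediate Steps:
K = -24/25 (K = 120*(-1/125) = -24/25 ≈ -0.96000)
B(z, a) = -24/25 + a*z² (B(z, a) = (z*z)*a - 24/25 = z²*a - 24/25 = a*z² - 24/25 = -24/25 + a*z²)
B(560, 1551) - 1*337541 = (-24/25 + 1551*560²) - 1*337541 = (-24/25 + 1551*313600) - 337541 = (-24/25 + 486393600) - 337541 = 12159839976/25 - 337541 = 12151401451/25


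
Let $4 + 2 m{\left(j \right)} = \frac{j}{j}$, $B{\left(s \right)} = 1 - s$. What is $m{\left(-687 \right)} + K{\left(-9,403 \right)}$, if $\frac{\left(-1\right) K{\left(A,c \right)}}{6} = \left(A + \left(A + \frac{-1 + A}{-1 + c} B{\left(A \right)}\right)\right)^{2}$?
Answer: $- \frac{53857297}{26934} \approx -1999.6$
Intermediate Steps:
$m{\left(j \right)} = - \frac{3}{2}$ ($m{\left(j \right)} = -2 + \frac{j \frac{1}{j}}{2} = -2 + \frac{1}{2} \cdot 1 = -2 + \frac{1}{2} = - \frac{3}{2}$)
$K{\left(A,c \right)} = - 6 \left(2 A + \frac{\left(1 - A\right) \left(-1 + A\right)}{-1 + c}\right)^{2}$ ($K{\left(A,c \right)} = - 6 \left(A + \left(A + \frac{-1 + A}{-1 + c} \left(1 - A\right)\right)\right)^{2} = - 6 \left(A + \left(A + \frac{\left(1 - A\right) \left(-1 + A\right)}{-1 + c}\right)\right)^{2} = - 6 \left(2 A + \frac{\left(1 - A\right) \left(-1 + A\right)}{-1 + c}\right)^{2}$)
$m{\left(-687 \right)} + K{\left(-9,403 \right)} = - \frac{3}{2} - \frac{6 \left(1 + \left(-9\right)^{2} - \left(-18\right) 403\right)^{2}}{\left(-1 + 403\right)^{2}} = - \frac{3}{2} - \frac{6 \left(1 + 81 + 7254\right)^{2}}{161604} = - \frac{3}{2} - \frac{7336^{2}}{26934} = - \frac{3}{2} - \frac{1}{26934} \cdot 53816896 = - \frac{3}{2} - \frac{26908448}{13467} = - \frac{53857297}{26934}$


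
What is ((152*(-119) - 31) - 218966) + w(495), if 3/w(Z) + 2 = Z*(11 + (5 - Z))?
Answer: -56214513098/237107 ≈ -2.3709e+5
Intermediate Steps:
w(Z) = 3/(-2 + Z*(16 - Z)) (w(Z) = 3/(-2 + Z*(11 + (5 - Z))) = 3/(-2 + Z*(16 - Z)))
((152*(-119) - 31) - 218966) + w(495) = ((152*(-119) - 31) - 218966) - 3/(2 + 495² - 16*495) = ((-18088 - 31) - 218966) - 3/(2 + 245025 - 7920) = (-18119 - 218966) - 3/237107 = -237085 - 3*1/237107 = -237085 - 3/237107 = -56214513098/237107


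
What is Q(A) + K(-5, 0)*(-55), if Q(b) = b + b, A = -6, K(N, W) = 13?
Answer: -727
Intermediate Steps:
Q(b) = 2*b
Q(A) + K(-5, 0)*(-55) = 2*(-6) + 13*(-55) = -12 - 715 = -727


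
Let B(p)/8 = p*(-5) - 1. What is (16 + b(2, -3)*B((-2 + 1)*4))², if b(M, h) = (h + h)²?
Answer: 30118144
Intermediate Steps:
B(p) = -8 - 40*p (B(p) = 8*(p*(-5) - 1) = 8*(-5*p - 1) = 8*(-1 - 5*p) = -8 - 40*p)
b(M, h) = 4*h² (b(M, h) = (2*h)² = 4*h²)
(16 + b(2, -3)*B((-2 + 1)*4))² = (16 + (4*(-3)²)*(-8 - 40*(-2 + 1)*4))² = (16 + (4*9)*(-8 - (-40)*4))² = (16 + 36*(-8 - 40*(-4)))² = (16 + 36*(-8 + 160))² = (16 + 36*152)² = (16 + 5472)² = 5488² = 30118144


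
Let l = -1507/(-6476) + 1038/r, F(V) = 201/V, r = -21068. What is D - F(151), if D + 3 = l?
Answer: -21362562271/5150472892 ≈ -4.1477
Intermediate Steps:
l = 6256847/34109092 (l = -1507/(-6476) + 1038/(-21068) = -1507*(-1/6476) + 1038*(-1/21068) = 1507/6476 - 519/10534 = 6256847/34109092 ≈ 0.18344)
D = -96070429/34109092 (D = -3 + 6256847/34109092 = -96070429/34109092 ≈ -2.8166)
D - F(151) = -96070429/34109092 - 201/151 = -21362562271/5150472892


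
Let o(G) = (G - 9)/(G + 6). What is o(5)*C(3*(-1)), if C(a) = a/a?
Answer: -4/11 ≈ -0.36364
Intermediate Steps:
C(a) = 1
o(G) = (-9 + G)/(6 + G)
o(5)*C(3*(-1)) = ((-9 + 5)/(6 + 5))*1 = (-4/11)*1 = ((1/11)*(-4))*1 = -4/11*1 = -4/11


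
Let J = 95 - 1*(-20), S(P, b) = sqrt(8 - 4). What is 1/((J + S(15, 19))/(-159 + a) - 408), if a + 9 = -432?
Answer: -200/81639 ≈ -0.0024498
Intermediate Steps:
S(P, b) = 2 (S(P, b) = sqrt(4) = 2)
J = 115 (J = 95 + 20 = 115)
a = -441 (a = -9 - 432 = -441)
1/((J + S(15, 19))/(-159 + a) - 408) = 1/((115 + 2)/(-159 - 441) - 408) = 1/(117/(-600) - 408) = 1/(117*(-1/600) - 408) = 1/(-39/200 - 408) = 1/(-81639/200) = -200/81639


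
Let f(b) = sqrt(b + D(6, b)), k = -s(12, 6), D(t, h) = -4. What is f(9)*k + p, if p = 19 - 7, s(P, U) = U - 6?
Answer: 12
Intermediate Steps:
s(P, U) = -6 + U
p = 12
k = 0 (k = -(-6 + 6) = -1*0 = 0)
f(b) = sqrt(-4 + b) (f(b) = sqrt(b - 4) = sqrt(-4 + b))
f(9)*k + p = sqrt(-4 + 9)*0 + 12 = sqrt(5)*0 + 12 = 0 + 12 = 12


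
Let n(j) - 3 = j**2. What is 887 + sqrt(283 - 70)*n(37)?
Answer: 887 + 1372*sqrt(213) ≈ 20911.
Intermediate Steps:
n(j) = 3 + j**2
887 + sqrt(283 - 70)*n(37) = 887 + sqrt(283 - 70)*(3 + 37**2) = 887 + sqrt(213)*(3 + 1369) = 887 + sqrt(213)*1372 = 887 + 1372*sqrt(213)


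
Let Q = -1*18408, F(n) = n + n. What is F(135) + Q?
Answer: -18138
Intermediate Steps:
F(n) = 2*n
Q = -18408
F(135) + Q = 2*135 - 18408 = 270 - 18408 = -18138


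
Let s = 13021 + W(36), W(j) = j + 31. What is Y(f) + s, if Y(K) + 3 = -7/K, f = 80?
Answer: 1046793/80 ≈ 13085.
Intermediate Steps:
W(j) = 31 + j
Y(K) = -3 - 7/K
s = 13088 (s = 13021 + (31 + 36) = 13021 + 67 = 13088)
Y(f) + s = (-3 - 7/80) + 13088 = -247/80 + 13088 = 1046793/80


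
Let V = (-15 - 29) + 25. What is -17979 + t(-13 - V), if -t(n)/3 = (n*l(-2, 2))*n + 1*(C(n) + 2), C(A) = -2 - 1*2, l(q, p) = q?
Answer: -17757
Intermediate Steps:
C(A) = -4 (C(A) = -2 - 2 = -4)
V = -19 (V = -44 + 25 = -19)
t(n) = 6 + 6*n² (t(n) = -3*((n*(-2))*n + 1*(-4 + 2)) = -3*((-2*n)*n + 1*(-2)) = -3*(-2*n² - 2) = -3*(-2 - 2*n²) = 6 + 6*n²)
-17979 + t(-13 - V) = -17979 + (6 + 6*(-13 - 1*(-19))²) = -17979 + (6 + 6*(-13 + 19)²) = -17979 + (6 + 6*6²) = -17979 + (6 + 6*36) = -17979 + (6 + 216) = -17979 + 222 = -17757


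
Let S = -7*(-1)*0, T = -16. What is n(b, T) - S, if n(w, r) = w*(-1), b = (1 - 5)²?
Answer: -16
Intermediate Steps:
S = 0 (S = 7*0 = 0)
b = 16 (b = (-4)² = 16)
n(w, r) = -w
n(b, T) - S = -1*16 - 1*0 = -16 + 0 = -16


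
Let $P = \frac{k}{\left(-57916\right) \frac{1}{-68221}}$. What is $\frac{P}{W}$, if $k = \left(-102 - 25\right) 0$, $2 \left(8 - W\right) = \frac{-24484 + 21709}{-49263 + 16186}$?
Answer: $0$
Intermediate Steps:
$W = \frac{526457}{66154}$ ($W = 8 - \frac{\left(-24484 + 21709\right) \frac{1}{-49263 + 16186}}{2} = 8 - \frac{\left(-2775\right) \frac{1}{-33077}}{2} = 8 - \frac{\left(-2775\right) \left(- \frac{1}{33077}\right)}{2} = 8 - \frac{2775}{66154} = \frac{526457}{66154} \approx 7.9581$)
$k = 0$ ($k = \left(-127\right) 0 = 0$)
$P = 0$ ($P = \frac{0}{\left(-57916\right) \frac{1}{-68221}} = \frac{0}{\left(-57916\right) \left(- \frac{1}{68221}\right)} = \frac{0}{\frac{57916}{68221}} = 0 \cdot \frac{68221}{57916} = 0$)
$\frac{P}{W} = \frac{0}{\frac{526457}{66154}} = 0 \cdot \frac{66154}{526457} = 0$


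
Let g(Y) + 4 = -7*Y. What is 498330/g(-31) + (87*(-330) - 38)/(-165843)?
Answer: 27550221838/11774853 ≈ 2339.8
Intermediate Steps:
g(Y) = -4 - 7*Y
498330/g(-31) + (87*(-330) - 38)/(-165843) = 498330/(-4 - 7*(-31)) + (87*(-330) - 38)/(-165843) = 498330/(-4 + 217) + (-28710 - 38)*(-1/165843) = 498330/213 - 28748*(-1/165843) = 498330*(1/213) + 28748/165843 = 166110/71 + 28748/165843 = 27550221838/11774853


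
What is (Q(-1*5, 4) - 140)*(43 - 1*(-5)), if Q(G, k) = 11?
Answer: -6192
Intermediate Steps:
(Q(-1*5, 4) - 140)*(43 - 1*(-5)) = (11 - 140)*(43 - 1*(-5)) = -129*(43 + 5) = -129*48 = -6192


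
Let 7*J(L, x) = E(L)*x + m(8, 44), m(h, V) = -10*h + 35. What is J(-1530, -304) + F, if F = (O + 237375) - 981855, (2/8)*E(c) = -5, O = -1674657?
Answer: -16927924/7 ≈ -2.4183e+6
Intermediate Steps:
E(c) = -20 (E(c) = 4*(-5) = -20)
m(h, V) = 35 - 10*h
J(L, x) = -45/7 - 20*x/7 (J(L, x) = (-20*x + (35 - 10*8))/7 = (-20*x + (35 - 80))/7 = (-20*x - 45)/7 = (-45 - 20*x)/7 = -45/7 - 20*x/7)
F = -2419137 (F = (-1674657 + 237375) - 981855 = -1437282 - 981855 = -2419137)
J(-1530, -304) + F = (-45/7 - 20/7*(-304)) - 2419137 = (-45/7 + 6080/7) - 2419137 = 6035/7 - 2419137 = -16927924/7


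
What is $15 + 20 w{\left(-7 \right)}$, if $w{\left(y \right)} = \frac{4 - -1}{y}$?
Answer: $\frac{5}{7} \approx 0.71429$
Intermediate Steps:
$w{\left(y \right)} = \frac{5}{y}$ ($w{\left(y \right)} = \frac{4 + 1}{y} = \frac{5}{y}$)
$15 + 20 w{\left(-7 \right)} = 15 + 20 \frac{5}{-7} = 15 + 20 \cdot 5 \left(- \frac{1}{7}\right) = 15 + 20 \left(- \frac{5}{7}\right) = 15 - \frac{100}{7} = \frac{5}{7}$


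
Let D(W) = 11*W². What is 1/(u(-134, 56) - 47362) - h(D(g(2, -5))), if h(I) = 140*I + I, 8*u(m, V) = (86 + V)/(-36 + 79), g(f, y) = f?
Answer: -50538981544/8146193 ≈ -6204.0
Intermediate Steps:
u(m, V) = ¼ + V/344 (u(m, V) = ((86 + V)/(-36 + 79))/8 = ((86 + V)/43)/8 = ((86 + V)*(1/43))/8 = (2 + V/43)/8 = ¼ + V/344)
h(I) = 141*I
1/(u(-134, 56) - 47362) - h(D(g(2, -5))) = 1/((¼ + (1/344)*56) - 47362) - 141*11*2² = 1/((¼ + 7/43) - 47362) - 141*11*4 = 1/(71/172 - 47362) - 141*44 = 1/(-8146193/172) - 1*6204 = -172/8146193 - 6204 = -50538981544/8146193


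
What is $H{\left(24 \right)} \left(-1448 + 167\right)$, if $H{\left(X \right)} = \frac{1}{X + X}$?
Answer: $- \frac{427}{16} \approx -26.688$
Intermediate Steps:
$H{\left(X \right)} = \frac{1}{2 X}$
$H{\left(24 \right)} \left(-1448 + 167\right) = \frac{1}{2 \cdot 24} \left(-1448 + 167\right) = \frac{1}{2} \cdot \frac{1}{24} \left(-1281\right) = \frac{1}{48} \left(-1281\right) = - \frac{427}{16}$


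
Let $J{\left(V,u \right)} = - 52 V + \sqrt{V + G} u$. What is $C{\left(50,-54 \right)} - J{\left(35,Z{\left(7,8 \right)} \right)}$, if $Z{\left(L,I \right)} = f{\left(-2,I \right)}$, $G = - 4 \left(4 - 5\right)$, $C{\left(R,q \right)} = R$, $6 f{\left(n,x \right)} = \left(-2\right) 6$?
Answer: $1870 + 2 \sqrt{39} \approx 1882.5$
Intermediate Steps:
$f{\left(n,x \right)} = -2$ ($f{\left(n,x \right)} = \frac{\left(-2\right) 6}{6} = \frac{1}{6} \left(-12\right) = -2$)
$G = 4$ ($G = \left(-4\right) \left(-1\right) = 4$)
$Z{\left(L,I \right)} = -2$
$J{\left(V,u \right)} = - 52 V + u \sqrt{4 + V}$ ($J{\left(V,u \right)} = - 52 V + \sqrt{V + 4} u = - 52 V + \sqrt{4 + V} u = - 52 V + u \sqrt{4 + V}$)
$C{\left(50,-54 \right)} - J{\left(35,Z{\left(7,8 \right)} \right)} = 50 - \left(\left(-52\right) 35 - 2 \sqrt{4 + 35}\right) = 50 - \left(-1820 - 2 \sqrt{39}\right) = 50 + \left(1820 + 2 \sqrt{39}\right) = 1870 + 2 \sqrt{39}$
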